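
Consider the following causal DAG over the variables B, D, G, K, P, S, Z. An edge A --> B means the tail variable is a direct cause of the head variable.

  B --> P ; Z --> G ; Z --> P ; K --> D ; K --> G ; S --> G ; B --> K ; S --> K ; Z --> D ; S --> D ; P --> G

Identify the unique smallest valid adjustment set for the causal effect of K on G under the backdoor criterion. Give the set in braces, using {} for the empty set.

Variables eligible for adjustment (non-descendants of K, excluding K and G): {B, P, S, Z}.
Backdoor paths from K to G:
  P1: K <- S -> G
  P2: K <- S -> D <- Z -> P -> G
  P3: K <- S -> D <- Z -> G
  P4: K <- B -> P <- Z -> G
  P5: K <- B -> P <- Z -> D <- S -> G
  P6: K <- B -> P -> G
The empty set is not sufficient: P1 (K <- S -> G) has no collider blocking it and no conditioned non-collider, so it is open.
Try {B, S}:
  P1: blocked at fork node S ∈ conditioning set.
  P2: blocked at fork node S ∈ conditioning set.
  P3: blocked at fork node S ∈ conditioning set.
  P4: blocked at fork node B ∈ conditioning set.
  P5: blocked at fork node B ∈ conditioning set.
  P6: blocked at fork node B ∈ conditioning set.
{B, S} contains no descendant of K and blocks every backdoor path.
Every element of {B, S} is needed (dropping B leaves P6 open; dropping S leaves P1 open), so no proper subset is valid.
Among all size-2 subsets of the eligible variables, only {B, S} blocks every backdoor path, so it is the unique smallest valid adjustment set.

{B, S}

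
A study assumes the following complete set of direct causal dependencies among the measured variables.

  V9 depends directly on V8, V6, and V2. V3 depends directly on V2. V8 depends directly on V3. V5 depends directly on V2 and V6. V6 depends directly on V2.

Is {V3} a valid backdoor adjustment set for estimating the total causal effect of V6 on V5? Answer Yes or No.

Backdoor paths from V6 to V5 (paths whose first edge points into V6):
  P1: V6 <- V2 -> V5
Condition 1 (no descendant of V6 in the set): holds — descendants of V6 are {V5, V9}; none are in {V3}.
Condition 2 (every backdoor path blocked by {V3}):
  P1: open — no interior node is in the conditioning set.
{V3} does not satisfy the backdoor criterion.

No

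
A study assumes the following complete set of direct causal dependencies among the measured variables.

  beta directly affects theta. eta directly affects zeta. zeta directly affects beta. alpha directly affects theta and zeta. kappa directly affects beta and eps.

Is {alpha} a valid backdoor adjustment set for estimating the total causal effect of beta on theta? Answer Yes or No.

Backdoor paths from beta to theta (paths whose first edge points into beta):
  P1: beta <- zeta <- alpha -> theta
Condition 1 (no descendant of beta in the set): holds — descendants of beta are {theta}; none are in {alpha}.
Condition 2 (every backdoor path blocked by {alpha}):
  P1: blocked at fork node alpha ∈ conditioning set.
{alpha} satisfies the backdoor criterion.

Yes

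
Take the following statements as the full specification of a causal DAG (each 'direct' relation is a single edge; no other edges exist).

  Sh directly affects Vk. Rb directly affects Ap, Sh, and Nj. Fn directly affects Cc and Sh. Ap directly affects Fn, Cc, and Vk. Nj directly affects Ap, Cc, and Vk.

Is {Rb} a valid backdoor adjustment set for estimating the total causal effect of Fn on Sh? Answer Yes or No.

Backdoor paths from Fn to Sh (paths whose first edge points into Fn):
  P1: Fn <- Ap <- Rb -> Nj -> Vk <- Sh
  P2: Fn <- Ap <- Rb -> Sh
  P3: Fn <- Ap <- Nj <- Rb -> Sh
  P4: Fn <- Ap <- Nj -> Vk <- Sh
  P5: Fn <- Ap -> Cc <- Nj <- Rb -> Sh
  P6: Fn <- Ap -> Cc <- Nj -> Vk <- Sh
  P7: Fn <- Ap -> Vk <- Nj <- Rb -> Sh
  P8: Fn <- Ap -> Vk <- Sh
Condition 1 (no descendant of Fn in the set): holds — descendants of Fn are {Cc, Sh, Vk}; none are in {Rb}.
Condition 2 (every backdoor path blocked by {Rb}):
  P1: blocked at fork node Rb ∈ conditioning set.
  P2: blocked at fork node Rb ∈ conditioning set.
  P3: blocked at fork node Rb ∈ conditioning set.
  P4: blocked at collider Vk (neither it nor any descendant is in the conditioning set).
  P5: blocked at collider Cc (neither it nor any descendant is in the conditioning set).
  P6: blocked at collider Cc (neither it nor any descendant is in the conditioning set).
  P7: blocked at collider Vk (neither it nor any descendant is in the conditioning set).
  P8: blocked at collider Vk (neither it nor any descendant is in the conditioning set).
{Rb} satisfies the backdoor criterion.

Yes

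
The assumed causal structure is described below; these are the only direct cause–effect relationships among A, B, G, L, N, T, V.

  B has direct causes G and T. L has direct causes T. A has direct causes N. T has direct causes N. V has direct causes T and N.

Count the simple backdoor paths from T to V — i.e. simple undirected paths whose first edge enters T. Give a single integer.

1

A backdoor path from T to V is any simple undirected path whose first edge points into T (i.e. leaves T via a parent).
Parents of T: {N}.
Enumerating:
  P1: T <- N -> V
That exhausts the simple backdoor paths. Count: 1.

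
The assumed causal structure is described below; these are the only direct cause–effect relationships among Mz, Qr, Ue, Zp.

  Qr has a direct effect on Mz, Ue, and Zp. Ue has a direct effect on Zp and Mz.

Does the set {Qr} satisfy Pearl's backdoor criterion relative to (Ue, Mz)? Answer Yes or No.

Backdoor paths from Ue to Mz (paths whose first edge points into Ue):
  P1: Ue <- Qr -> Mz
Condition 1 (no descendant of Ue in the set): holds — descendants of Ue are {Mz, Zp}; none are in {Qr}.
Condition 2 (every backdoor path blocked by {Qr}):
  P1: blocked at fork node Qr ∈ conditioning set.
{Qr} satisfies the backdoor criterion.

Yes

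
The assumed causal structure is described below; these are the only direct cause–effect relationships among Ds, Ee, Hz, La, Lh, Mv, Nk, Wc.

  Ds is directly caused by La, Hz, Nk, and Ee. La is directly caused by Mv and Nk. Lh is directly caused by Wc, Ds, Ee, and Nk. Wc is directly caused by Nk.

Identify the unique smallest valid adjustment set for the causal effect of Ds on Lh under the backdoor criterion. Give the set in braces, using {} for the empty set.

Variables eligible for adjustment (non-descendants of Ds, excluding Ds and Lh): {Ee, Hz, La, Mv, Nk, Wc}.
Backdoor paths from Ds to Lh:
  P1: Ds <- Nk -> Wc -> Lh
  P2: Ds <- Nk -> Lh
  P3: Ds <- Ee -> Lh
  P4: Ds <- La <- Nk -> Wc -> Lh
  P5: Ds <- La <- Nk -> Lh
The empty set is not sufficient: P1 (Ds <- Nk -> Wc -> Lh) has no collider blocking it and no conditioned non-collider, so it is open.
Try {Ee, Nk}:
  P1: blocked at fork node Nk ∈ conditioning set.
  P2: blocked at fork node Nk ∈ conditioning set.
  P3: blocked at fork node Ee ∈ conditioning set.
  P4: blocked at fork node Nk ∈ conditioning set.
  P5: blocked at fork node Nk ∈ conditioning set.
{Ee, Nk} contains no descendant of Ds and blocks every backdoor path.
Every element of {Ee, Nk} is needed (dropping Ee leaves P3 open; dropping Nk leaves P1 open), so no proper subset is valid.
Among all size-2 subsets of the eligible variables, only {Ee, Nk} blocks every backdoor path, so it is the unique smallest valid adjustment set.

{Ee, Nk}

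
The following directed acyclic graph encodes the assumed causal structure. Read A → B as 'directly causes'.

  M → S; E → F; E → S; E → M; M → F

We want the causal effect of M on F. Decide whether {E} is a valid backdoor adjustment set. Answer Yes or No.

Yes

Backdoor paths from M to F (paths whose first edge points into M):
  P1: M <- E -> F
Condition 1 (no descendant of M in the set): holds — descendants of M are {F, S}; none are in {E}.
Condition 2 (every backdoor path blocked by {E}):
  P1: blocked at fork node E ∈ conditioning set.
{E} satisfies the backdoor criterion.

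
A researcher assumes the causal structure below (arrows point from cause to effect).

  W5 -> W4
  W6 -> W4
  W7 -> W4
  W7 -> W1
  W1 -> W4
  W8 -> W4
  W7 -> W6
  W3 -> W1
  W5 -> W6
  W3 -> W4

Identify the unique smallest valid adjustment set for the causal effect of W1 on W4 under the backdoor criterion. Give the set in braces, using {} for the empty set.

{W3, W7}

Variables eligible for adjustment (non-descendants of W1, excluding W1 and W4): {W3, W5, W6, W7, W8}.
Backdoor paths from W1 to W4:
  P1: W1 <- W7 -> W6 <- W5 -> W4
  P2: W1 <- W7 -> W6 -> W4
  P3: W1 <- W7 -> W4
  P4: W1 <- W3 -> W4
The empty set is not sufficient: P2 (W1 <- W7 -> W6 -> W4) has no collider blocking it and no conditioned non-collider, so it is open.
Try {W3, W7}:
  P1: blocked at fork node W7 ∈ conditioning set.
  P2: blocked at fork node W7 ∈ conditioning set.
  P3: blocked at fork node W7 ∈ conditioning set.
  P4: blocked at fork node W3 ∈ conditioning set.
{W3, W7} contains no descendant of W1 and blocks every backdoor path.
Every element of {W3, W7} is needed (dropping W3 leaves P4 open; dropping W7 leaves P2 open), so no proper subset is valid.
Among all size-2 subsets of the eligible variables, only {W3, W7} blocks every backdoor path, so it is the unique smallest valid adjustment set.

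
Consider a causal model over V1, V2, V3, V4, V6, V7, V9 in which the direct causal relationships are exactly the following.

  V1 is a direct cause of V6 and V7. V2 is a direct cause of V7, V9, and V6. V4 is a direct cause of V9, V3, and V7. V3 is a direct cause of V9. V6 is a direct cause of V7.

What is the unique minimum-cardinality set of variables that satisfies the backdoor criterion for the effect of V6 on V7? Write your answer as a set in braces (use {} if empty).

Variables eligible for adjustment (non-descendants of V6, excluding V6 and V7): {V1, V2, V3, V4, V9}.
Backdoor paths from V6 to V7:
  P1: V6 <- V2 -> V7
  P2: V6 <- V2 -> V9 <- V4 -> V7
  P3: V6 <- V2 -> V9 <- V3 <- V4 -> V7
  P4: V6 <- V1 -> V7
The empty set is not sufficient: P1 (V6 <- V2 -> V7) has no collider blocking it and no conditioned non-collider, so it is open.
Try {V1, V2}:
  P1: blocked at fork node V2 ∈ conditioning set.
  P2: blocked at fork node V2 ∈ conditioning set.
  P3: blocked at fork node V2 ∈ conditioning set.
  P4: blocked at fork node V1 ∈ conditioning set.
{V1, V2} contains no descendant of V6 and blocks every backdoor path.
Every element of {V1, V2} is needed (dropping V1 leaves P4 open; dropping V2 leaves P1 open), so no proper subset is valid.
Among all size-2 subsets of the eligible variables, only {V1, V2} blocks every backdoor path, so it is the unique smallest valid adjustment set.

{V1, V2}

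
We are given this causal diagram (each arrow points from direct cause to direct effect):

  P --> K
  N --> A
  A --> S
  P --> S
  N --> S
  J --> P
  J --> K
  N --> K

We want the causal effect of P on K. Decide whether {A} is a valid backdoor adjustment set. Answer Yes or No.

Backdoor paths from P to K (paths whose first edge points into P):
  P1: P <- J -> K
Condition 1 (no descendant of P in the set): holds — descendants of P are {K, S}; none are in {A}.
Condition 2 (every backdoor path blocked by {A}):
  P1: open — no interior node is in the conditioning set.
{A} does not satisfy the backdoor criterion.

No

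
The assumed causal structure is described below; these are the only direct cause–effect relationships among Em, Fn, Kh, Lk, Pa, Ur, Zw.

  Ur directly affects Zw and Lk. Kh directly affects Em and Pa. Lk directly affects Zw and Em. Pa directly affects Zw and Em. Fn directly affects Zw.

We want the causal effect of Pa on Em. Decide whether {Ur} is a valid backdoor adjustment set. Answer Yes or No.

No

Backdoor paths from Pa to Em (paths whose first edge points into Pa):
  P1: Pa <- Kh -> Em
Condition 1 (no descendant of Pa in the set): holds — descendants of Pa are {Em, Zw}; none are in {Ur}.
Condition 2 (every backdoor path blocked by {Ur}):
  P1: open — no interior node is in the conditioning set.
{Ur} does not satisfy the backdoor criterion.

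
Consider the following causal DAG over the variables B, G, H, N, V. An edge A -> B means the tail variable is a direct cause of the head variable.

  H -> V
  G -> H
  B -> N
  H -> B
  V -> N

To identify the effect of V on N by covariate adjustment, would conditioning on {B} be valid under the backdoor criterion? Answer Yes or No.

Yes

Backdoor paths from V to N (paths whose first edge points into V):
  P1: V <- H -> B -> N
Condition 1 (no descendant of V in the set): holds — descendants of V are {N}; none are in {B}.
Condition 2 (every backdoor path blocked by {B}):
  P1: blocked at chain node B ∈ conditioning set.
{B} satisfies the backdoor criterion.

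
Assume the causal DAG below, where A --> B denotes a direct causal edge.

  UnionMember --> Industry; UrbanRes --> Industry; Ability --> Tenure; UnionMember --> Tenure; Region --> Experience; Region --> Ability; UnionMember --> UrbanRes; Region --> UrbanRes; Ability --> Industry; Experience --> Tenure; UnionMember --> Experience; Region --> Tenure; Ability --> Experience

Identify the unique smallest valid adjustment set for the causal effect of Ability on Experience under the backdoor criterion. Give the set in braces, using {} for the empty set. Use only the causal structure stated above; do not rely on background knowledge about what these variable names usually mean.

Variables eligible for adjustment (non-descendants of Ability, excluding Ability and Experience): {Region, UnionMember, UrbanRes}.
Backdoor paths from Ability to Experience:
  P1: Ability <- Region -> UrbanRes <- UnionMember -> Experience
  P2: Ability <- Region -> UrbanRes <- UnionMember -> Tenure <- Experience
  P3: Ability <- Region -> UrbanRes -> Industry <- UnionMember -> Experience
  P4: Ability <- Region -> UrbanRes -> Industry <- UnionMember -> Tenure <- Experience
  P5: Ability <- Region -> Experience
  P6: Ability <- Region -> Tenure <- UnionMember -> Experience
  P7: Ability <- Region -> Tenure <- Experience
The empty set is not sufficient: P5 (Ability <- Region -> Experience) has no collider blocking it and no conditioned non-collider, so it is open.
Try {Region}:
  P1: blocked at fork node Region ∈ conditioning set.
  P2: blocked at fork node Region ∈ conditioning set.
  P3: blocked at fork node Region ∈ conditioning set.
  P4: blocked at fork node Region ∈ conditioning set.
  P5: blocked at fork node Region ∈ conditioning set.
  P6: blocked at fork node Region ∈ conditioning set.
  P7: blocked at fork node Region ∈ conditioning set.
{Region} contains no descendant of Ability and blocks every backdoor path.
No other singleton works — e.g. {UnionMember} leaves P5 open — so {Region} is the unique smallest valid adjustment set.

{Region}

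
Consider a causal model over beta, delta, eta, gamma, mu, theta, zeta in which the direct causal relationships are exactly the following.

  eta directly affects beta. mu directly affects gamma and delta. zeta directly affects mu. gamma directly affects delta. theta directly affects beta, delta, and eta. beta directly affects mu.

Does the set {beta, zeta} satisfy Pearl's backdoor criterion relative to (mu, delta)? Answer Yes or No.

Backdoor paths from mu to delta (paths whose first edge points into mu):
  P1: mu <- beta <- theta -> delta
  P2: mu <- beta <- eta <- theta -> delta
Condition 1 (no descendant of mu in the set): holds — descendants of mu are {delta, gamma}; none are in {beta, zeta}.
Condition 2 (every backdoor path blocked by {beta, zeta}):
  P1: blocked at chain node beta ∈ conditioning set.
  P2: blocked at chain node beta ∈ conditioning set.
{beta, zeta} satisfies the backdoor criterion.

Yes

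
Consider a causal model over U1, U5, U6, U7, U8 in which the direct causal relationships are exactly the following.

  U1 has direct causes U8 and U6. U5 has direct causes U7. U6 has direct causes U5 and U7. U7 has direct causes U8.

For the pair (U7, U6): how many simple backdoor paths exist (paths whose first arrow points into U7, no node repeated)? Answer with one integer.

A backdoor path from U7 to U6 is any simple undirected path whose first edge points into U7 (i.e. leaves U7 via a parent).
Parents of U7: {U8}.
Enumerating:
  P1: U7 <- U8 -> U1 <- U6
That exhausts the simple backdoor paths. Count: 1.

1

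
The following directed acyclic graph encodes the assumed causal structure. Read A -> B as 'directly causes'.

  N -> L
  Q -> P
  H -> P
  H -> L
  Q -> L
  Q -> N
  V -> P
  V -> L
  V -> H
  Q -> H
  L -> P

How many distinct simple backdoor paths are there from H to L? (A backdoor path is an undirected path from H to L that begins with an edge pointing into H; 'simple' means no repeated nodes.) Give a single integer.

A backdoor path from H to L is any simple undirected path whose first edge points into H (i.e. leaves H via a parent).
Parents of H: {Q, V}.
Enumerating:
  P1: H <- V -> L
  P2: H <- V -> P <- Q -> N -> L
  P3: H <- V -> P <- Q -> L
  P4: H <- V -> P <- L
  P5: H <- Q -> N -> L
  P6: H <- Q -> L
  P7: H <- Q -> P <- V -> L
  P8: H <- Q -> P <- L
That exhausts the simple backdoor paths. Count: 8.

8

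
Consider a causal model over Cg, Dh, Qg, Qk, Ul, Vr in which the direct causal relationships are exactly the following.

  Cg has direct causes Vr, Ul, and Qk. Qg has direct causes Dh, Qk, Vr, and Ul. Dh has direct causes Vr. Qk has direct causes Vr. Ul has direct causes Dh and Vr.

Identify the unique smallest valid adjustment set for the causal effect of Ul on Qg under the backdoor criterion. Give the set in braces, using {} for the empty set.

Variables eligible for adjustment (non-descendants of Ul, excluding Ul and Qg): {Dh, Qk, Vr}.
Backdoor paths from Ul to Qg:
  P1: Ul <- Vr -> Dh -> Qg
  P2: Ul <- Vr -> Qk -> Qg
  P3: Ul <- Vr -> Qg
  P4: Ul <- Vr -> Cg <- Qk -> Qg
  P5: Ul <- Dh <- Vr -> Qk -> Qg
  P6: Ul <- Dh <- Vr -> Qg
  P7: Ul <- Dh <- Vr -> Cg <- Qk -> Qg
  P8: Ul <- Dh -> Qg
The empty set is not sufficient: P1 (Ul <- Vr -> Dh -> Qg) has no collider blocking it and no conditioned non-collider, so it is open.
Try {Dh, Vr}:
  P1: blocked at fork node Vr ∈ conditioning set.
  P2: blocked at fork node Vr ∈ conditioning set.
  P3: blocked at fork node Vr ∈ conditioning set.
  P4: blocked at fork node Vr ∈ conditioning set.
  P5: blocked at chain node Dh ∈ conditioning set.
  P6: blocked at chain node Dh ∈ conditioning set.
  P7: blocked at chain node Dh ∈ conditioning set.
  P8: blocked at fork node Dh ∈ conditioning set.
{Dh, Vr} contains no descendant of Ul and blocks every backdoor path.
Every element of {Dh, Vr} is needed (dropping Dh leaves P8 open; dropping Vr leaves P2 open), so no proper subset is valid.
Among all size-2 subsets of the eligible variables, only {Dh, Vr} blocks every backdoor path, so it is the unique smallest valid adjustment set.

{Dh, Vr}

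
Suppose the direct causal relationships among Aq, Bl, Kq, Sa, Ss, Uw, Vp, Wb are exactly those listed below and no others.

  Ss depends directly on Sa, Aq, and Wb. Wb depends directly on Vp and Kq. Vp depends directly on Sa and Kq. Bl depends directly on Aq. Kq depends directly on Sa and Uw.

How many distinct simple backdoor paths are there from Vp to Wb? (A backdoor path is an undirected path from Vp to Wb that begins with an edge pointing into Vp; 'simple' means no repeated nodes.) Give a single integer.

4

A backdoor path from Vp to Wb is any simple undirected path whose first edge points into Vp (i.e. leaves Vp via a parent).
Parents of Vp: {Kq, Sa}.
Enumerating:
  P1: Vp <- Sa -> Kq -> Wb
  P2: Vp <- Sa -> Ss <- Wb
  P3: Vp <- Kq <- Sa -> Ss <- Wb
  P4: Vp <- Kq -> Wb
That exhausts the simple backdoor paths. Count: 4.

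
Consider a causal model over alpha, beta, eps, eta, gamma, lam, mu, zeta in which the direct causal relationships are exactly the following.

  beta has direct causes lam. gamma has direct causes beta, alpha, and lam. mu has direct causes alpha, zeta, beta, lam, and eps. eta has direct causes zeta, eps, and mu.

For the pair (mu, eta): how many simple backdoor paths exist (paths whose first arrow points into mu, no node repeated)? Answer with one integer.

A backdoor path from mu to eta is any simple undirected path whose first edge points into mu (i.e. leaves mu via a parent).
Parents of mu: {alpha, beta, eps, lam, zeta}.
Enumerating:
  P1: mu <- eps -> eta
  P2: mu <- zeta -> eta
That exhausts the simple backdoor paths. Count: 2.

2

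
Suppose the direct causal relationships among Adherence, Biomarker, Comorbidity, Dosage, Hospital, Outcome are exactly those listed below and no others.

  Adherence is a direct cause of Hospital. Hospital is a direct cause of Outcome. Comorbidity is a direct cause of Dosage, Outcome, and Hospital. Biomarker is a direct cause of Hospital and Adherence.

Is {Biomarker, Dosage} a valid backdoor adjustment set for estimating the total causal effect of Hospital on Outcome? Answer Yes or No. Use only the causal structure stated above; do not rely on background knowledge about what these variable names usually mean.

No

Backdoor paths from Hospital to Outcome (paths whose first edge points into Hospital):
  P1: Hospital <- Comorbidity -> Outcome
Condition 1 (no descendant of Hospital in the set): holds — descendants of Hospital are {Outcome}; none are in {Biomarker, Dosage}.
Condition 2 (every backdoor path blocked by {Biomarker, Dosage}):
  P1: open — no interior node is in the conditioning set.
{Biomarker, Dosage} does not satisfy the backdoor criterion.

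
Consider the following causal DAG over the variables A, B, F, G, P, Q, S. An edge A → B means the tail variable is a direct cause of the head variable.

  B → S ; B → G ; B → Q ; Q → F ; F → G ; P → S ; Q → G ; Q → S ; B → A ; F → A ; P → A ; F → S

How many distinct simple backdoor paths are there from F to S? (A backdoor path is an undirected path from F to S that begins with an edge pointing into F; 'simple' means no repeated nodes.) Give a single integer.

5

A backdoor path from F to S is any simple undirected path whose first edge points into F (i.e. leaves F via a parent).
Parents of F: {Q}.
Enumerating:
  P1: F <- Q <- B -> S
  P2: F <- Q <- B -> A <- P -> S
  P3: F <- Q -> S
  P4: F <- Q -> G <- B -> S
  P5: F <- Q -> G <- B -> A <- P -> S
That exhausts the simple backdoor paths. Count: 5.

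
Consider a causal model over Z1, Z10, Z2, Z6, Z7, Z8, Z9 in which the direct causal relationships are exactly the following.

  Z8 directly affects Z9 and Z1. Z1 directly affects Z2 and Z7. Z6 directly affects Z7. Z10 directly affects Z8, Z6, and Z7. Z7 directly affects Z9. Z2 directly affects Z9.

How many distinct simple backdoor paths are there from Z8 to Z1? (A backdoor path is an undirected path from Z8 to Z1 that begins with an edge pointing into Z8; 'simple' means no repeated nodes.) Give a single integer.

4

A backdoor path from Z8 to Z1 is any simple undirected path whose first edge points into Z8 (i.e. leaves Z8 via a parent).
Parents of Z8: {Z10}.
Enumerating:
  P1: Z8 <- Z10 -> Z6 -> Z7 <- Z1
  P2: Z8 <- Z10 -> Z6 -> Z7 -> Z9 <- Z2 <- Z1
  P3: Z8 <- Z10 -> Z7 <- Z1
  P4: Z8 <- Z10 -> Z7 -> Z9 <- Z2 <- Z1
That exhausts the simple backdoor paths. Count: 4.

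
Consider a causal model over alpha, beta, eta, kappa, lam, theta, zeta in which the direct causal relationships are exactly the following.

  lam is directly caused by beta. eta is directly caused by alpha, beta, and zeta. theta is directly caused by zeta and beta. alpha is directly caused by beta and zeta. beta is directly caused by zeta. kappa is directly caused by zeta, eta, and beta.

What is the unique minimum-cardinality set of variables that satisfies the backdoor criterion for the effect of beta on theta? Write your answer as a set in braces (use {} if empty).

Variables eligible for adjustment (non-descendants of beta, excluding beta and theta): {zeta}.
Backdoor paths from beta to theta:
  P1: beta <- zeta -> theta
The empty set is not sufficient: P1 (beta <- zeta -> theta) has no collider blocking it and no conditioned non-collider, so it is open.
Try {zeta}:
  P1: blocked at fork node zeta ∈ conditioning set.
{zeta} contains no descendant of beta and blocks every backdoor path.
{zeta} is the unique smallest valid adjustment set.

{zeta}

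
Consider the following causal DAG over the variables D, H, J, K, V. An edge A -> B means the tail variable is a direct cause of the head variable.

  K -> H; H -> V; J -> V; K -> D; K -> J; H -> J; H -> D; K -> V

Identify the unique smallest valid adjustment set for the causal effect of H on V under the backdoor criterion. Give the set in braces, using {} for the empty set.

{K}

Variables eligible for adjustment (non-descendants of H, excluding H and V): {K}.
Backdoor paths from H to V:
  P1: H <- K -> J -> V
  P2: H <- K -> V
The empty set is not sufficient: P1 (H <- K -> J -> V) has no collider blocking it and no conditioned non-collider, so it is open.
Try {K}:
  P1: blocked at fork node K ∈ conditioning set.
  P2: blocked at fork node K ∈ conditioning set.
{K} contains no descendant of H and blocks every backdoor path.
{K} is the unique smallest valid adjustment set.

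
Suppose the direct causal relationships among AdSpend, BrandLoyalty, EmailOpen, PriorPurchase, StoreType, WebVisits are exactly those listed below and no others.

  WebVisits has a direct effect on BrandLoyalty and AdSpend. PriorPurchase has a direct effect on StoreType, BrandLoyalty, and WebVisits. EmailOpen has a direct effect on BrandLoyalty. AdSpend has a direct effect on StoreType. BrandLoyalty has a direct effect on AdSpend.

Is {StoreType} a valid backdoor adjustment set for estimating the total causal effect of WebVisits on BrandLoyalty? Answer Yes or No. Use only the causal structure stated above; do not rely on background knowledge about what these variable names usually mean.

Backdoor paths from WebVisits to BrandLoyalty (paths whose first edge points into WebVisits):
  P1: WebVisits <- PriorPurchase -> BrandLoyalty
  P2: WebVisits <- PriorPurchase -> StoreType <- AdSpend <- BrandLoyalty
Condition 1 (no descendant of WebVisits in the set): FAILS — StoreType is a descendant of WebVisits.
Condition 2 (every backdoor path blocked by {StoreType}):
  P1: open — no interior node is in the conditioning set.
  P2: open — collider(s) StoreType are conditioned on (or have a conditioned descendant) and no non-collider on the path is in the set.
{StoreType} does not satisfy the backdoor criterion.

No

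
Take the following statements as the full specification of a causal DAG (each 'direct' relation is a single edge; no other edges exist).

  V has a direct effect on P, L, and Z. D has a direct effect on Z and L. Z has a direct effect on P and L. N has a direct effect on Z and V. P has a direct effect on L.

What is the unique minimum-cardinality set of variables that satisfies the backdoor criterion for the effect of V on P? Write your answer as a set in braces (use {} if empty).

Variables eligible for adjustment (non-descendants of V, excluding V and P): {D, N}.
Backdoor paths from V to P:
  P1: V <- N -> Z <- D -> L <- P
  P2: V <- N -> Z -> P
  P3: V <- N -> Z -> L <- P
The empty set is not sufficient: P2 (V <- N -> Z -> P) has no collider blocking it and no conditioned non-collider, so it is open.
Try {N}:
  P1: blocked at fork node N ∈ conditioning set.
  P2: blocked at fork node N ∈ conditioning set.
  P3: blocked at fork node N ∈ conditioning set.
{N} contains no descendant of V and blocks every backdoor path.
No other singleton works — e.g. {D} leaves P2 open — so {N} is the unique smallest valid adjustment set.

{N}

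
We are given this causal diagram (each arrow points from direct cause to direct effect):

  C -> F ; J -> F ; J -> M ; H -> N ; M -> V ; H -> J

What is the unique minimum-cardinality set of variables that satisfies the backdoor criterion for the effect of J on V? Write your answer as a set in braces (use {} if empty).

Variables eligible for adjustment (non-descendants of J, excluding J and V): {C, H, N}.
Backdoor paths from J to V:
  (none)
With no backdoor paths the empty set already satisfies the criterion, and it is trivially minimal.

{}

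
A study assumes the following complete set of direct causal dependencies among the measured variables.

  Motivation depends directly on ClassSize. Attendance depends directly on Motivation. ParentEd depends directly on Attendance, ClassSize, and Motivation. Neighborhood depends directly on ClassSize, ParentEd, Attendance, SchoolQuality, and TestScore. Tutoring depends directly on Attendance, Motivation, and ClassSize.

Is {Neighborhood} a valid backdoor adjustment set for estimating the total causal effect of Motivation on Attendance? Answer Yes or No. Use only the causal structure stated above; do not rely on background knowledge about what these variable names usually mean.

Backdoor paths from Motivation to Attendance (paths whose first edge points into Motivation):
  P1: Motivation <- ClassSize -> ParentEd <- Attendance
  P2: Motivation <- ClassSize -> ParentEd -> Neighborhood <- Attendance
  P3: Motivation <- ClassSize -> Neighborhood <- Attendance
  P4: Motivation <- ClassSize -> Neighborhood <- ParentEd <- Attendance
  P5: Motivation <- ClassSize -> Tutoring <- Attendance
Condition 1 (no descendant of Motivation in the set): FAILS — Neighborhood is a descendant of Motivation.
Condition 2 (every backdoor path blocked by {Neighborhood}):
  P1: open — collider(s) ParentEd are conditioned on (or have a conditioned descendant) and no non-collider on the path is in the set.
  P2: open — collider(s) Neighborhood are conditioned on (or have a conditioned descendant) and no non-collider on the path is in the set.
  P3: open — collider(s) Neighborhood are conditioned on (or have a conditioned descendant) and no non-collider on the path is in the set.
  P4: open — collider(s) Neighborhood are conditioned on (or have a conditioned descendant) and no non-collider on the path is in the set.
  P5: blocked at collider Tutoring (neither it nor any descendant is in the conditioning set).
{Neighborhood} does not satisfy the backdoor criterion.

No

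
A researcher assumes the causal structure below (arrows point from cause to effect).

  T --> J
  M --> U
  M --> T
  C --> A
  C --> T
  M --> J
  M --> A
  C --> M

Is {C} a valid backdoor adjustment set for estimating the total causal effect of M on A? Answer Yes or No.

Yes

Backdoor paths from M to A (paths whose first edge points into M):
  P1: M <- C -> A
Condition 1 (no descendant of M in the set): holds — descendants of M are {A, J, T, U}; none are in {C}.
Condition 2 (every backdoor path blocked by {C}):
  P1: blocked at fork node C ∈ conditioning set.
{C} satisfies the backdoor criterion.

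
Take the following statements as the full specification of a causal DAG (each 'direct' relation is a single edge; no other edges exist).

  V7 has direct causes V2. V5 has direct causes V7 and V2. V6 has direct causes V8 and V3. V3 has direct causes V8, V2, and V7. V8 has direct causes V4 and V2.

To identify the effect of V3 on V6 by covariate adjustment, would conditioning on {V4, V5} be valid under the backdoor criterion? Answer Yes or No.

Backdoor paths from V3 to V6 (paths whose first edge points into V3):
  P1: V3 <- V2 -> V8 -> V6
  P2: V3 <- V8 -> V6
  P3: V3 <- V7 <- V2 -> V8 -> V6
  P4: V3 <- V7 -> V5 <- V2 -> V8 -> V6
Condition 1 (no descendant of V3 in the set): holds — descendants of V3 are {V6}; none are in {V4, V5}.
Condition 2 (every backdoor path blocked by {V4, V5}):
  P1: open — no interior node is in the conditioning set.
  P2: open — no interior node is in the conditioning set.
  P3: open — no interior node is in the conditioning set.
  P4: open — collider(s) V5 are conditioned on (or have a conditioned descendant) and no non-collider on the path is in the set.
{V4, V5} does not satisfy the backdoor criterion.

No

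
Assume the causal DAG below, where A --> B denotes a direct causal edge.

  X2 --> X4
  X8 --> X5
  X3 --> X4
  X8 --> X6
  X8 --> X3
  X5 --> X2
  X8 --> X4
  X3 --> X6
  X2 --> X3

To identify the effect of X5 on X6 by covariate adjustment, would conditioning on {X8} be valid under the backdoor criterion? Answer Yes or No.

Yes

Backdoor paths from X5 to X6 (paths whose first edge points into X5):
  P1: X5 <- X8 -> X3 -> X6
  P2: X5 <- X8 -> X6
  P3: X5 <- X8 -> X4 <- X2 -> X3 -> X6
  P4: X5 <- X8 -> X4 <- X3 -> X6
Condition 1 (no descendant of X5 in the set): holds — descendants of X5 are {X2, X3, X4, X6}; none are in {X8}.
Condition 2 (every backdoor path blocked by {X8}):
  P1: blocked at fork node X8 ∈ conditioning set.
  P2: blocked at fork node X8 ∈ conditioning set.
  P3: blocked at fork node X8 ∈ conditioning set.
  P4: blocked at fork node X8 ∈ conditioning set.
{X8} satisfies the backdoor criterion.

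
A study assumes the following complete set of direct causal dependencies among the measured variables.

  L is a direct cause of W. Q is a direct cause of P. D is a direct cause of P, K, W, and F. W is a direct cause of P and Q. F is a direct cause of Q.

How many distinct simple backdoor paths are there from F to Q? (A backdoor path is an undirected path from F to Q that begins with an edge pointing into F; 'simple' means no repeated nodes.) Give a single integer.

4

A backdoor path from F to Q is any simple undirected path whose first edge points into F (i.e. leaves F via a parent).
Parents of F: {D}.
Enumerating:
  P1: F <- D -> W -> Q
  P2: F <- D -> W -> P <- Q
  P3: F <- D -> P <- W -> Q
  P4: F <- D -> P <- Q
That exhausts the simple backdoor paths. Count: 4.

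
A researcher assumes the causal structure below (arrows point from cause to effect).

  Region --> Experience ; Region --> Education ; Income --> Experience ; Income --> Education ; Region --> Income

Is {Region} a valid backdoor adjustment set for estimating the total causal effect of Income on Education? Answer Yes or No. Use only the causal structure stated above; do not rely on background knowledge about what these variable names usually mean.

Backdoor paths from Income to Education (paths whose first edge points into Income):
  P1: Income <- Region -> Education
Condition 1 (no descendant of Income in the set): holds — descendants of Income are {Education, Experience}; none are in {Region}.
Condition 2 (every backdoor path blocked by {Region}):
  P1: blocked at fork node Region ∈ conditioning set.
{Region} satisfies the backdoor criterion.

Yes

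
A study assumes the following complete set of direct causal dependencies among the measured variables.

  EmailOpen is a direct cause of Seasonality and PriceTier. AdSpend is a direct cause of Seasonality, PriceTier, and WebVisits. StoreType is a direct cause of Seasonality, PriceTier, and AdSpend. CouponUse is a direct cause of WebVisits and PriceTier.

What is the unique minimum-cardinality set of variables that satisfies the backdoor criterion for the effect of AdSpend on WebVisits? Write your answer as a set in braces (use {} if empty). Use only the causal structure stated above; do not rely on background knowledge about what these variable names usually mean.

{}

Variables eligible for adjustment (non-descendants of AdSpend, excluding AdSpend and WebVisits): {CouponUse, EmailOpen, StoreType}.
Backdoor paths from AdSpend to WebVisits:
  P1: AdSpend <- StoreType -> Seasonality <- EmailOpen -> PriceTier <- CouponUse -> WebVisits
  P2: AdSpend <- StoreType -> PriceTier <- CouponUse -> WebVisits
Each backdoor path contains an unconditioned collider, so every path is already blocked with the empty conditioning set:
  P1: blocked at collider Seasonality (neither it nor any descendant is in the conditioning set).
  P2: blocked at collider PriceTier (neither it nor any descendant is in the conditioning set).
The empty set is therefore the unique smallest valid set.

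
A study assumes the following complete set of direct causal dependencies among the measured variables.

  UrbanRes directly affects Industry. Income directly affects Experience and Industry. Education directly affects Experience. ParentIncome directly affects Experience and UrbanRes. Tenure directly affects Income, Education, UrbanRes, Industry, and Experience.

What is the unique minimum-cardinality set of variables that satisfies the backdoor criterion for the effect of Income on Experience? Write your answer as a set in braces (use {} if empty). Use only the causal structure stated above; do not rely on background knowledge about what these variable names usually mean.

Variables eligible for adjustment (non-descendants of Income, excluding Income and Experience): {Education, ParentIncome, Tenure, UrbanRes}.
Backdoor paths from Income to Experience:
  P1: Income <- Tenure -> Education -> Experience
  P2: Income <- Tenure -> UrbanRes <- ParentIncome -> Experience
  P3: Income <- Tenure -> Experience
  P4: Income <- Tenure -> Industry <- UrbanRes <- ParentIncome -> Experience
The empty set is not sufficient: P1 (Income <- Tenure -> Education -> Experience) has no collider blocking it and no conditioned non-collider, so it is open.
Try {Tenure}:
  P1: blocked at fork node Tenure ∈ conditioning set.
  P2: blocked at fork node Tenure ∈ conditioning set.
  P3: blocked at fork node Tenure ∈ conditioning set.
  P4: blocked at fork node Tenure ∈ conditioning set.
{Tenure} contains no descendant of Income and blocks every backdoor path.
No other singleton works — e.g. {Education} leaves P3 open — so {Tenure} is the unique smallest valid adjustment set.

{Tenure}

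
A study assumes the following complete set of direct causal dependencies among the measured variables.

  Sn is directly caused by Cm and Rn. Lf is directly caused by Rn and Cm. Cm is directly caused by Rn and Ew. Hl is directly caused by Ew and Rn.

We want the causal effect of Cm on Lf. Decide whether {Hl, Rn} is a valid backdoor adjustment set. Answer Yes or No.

Yes

Backdoor paths from Cm to Lf (paths whose first edge points into Cm):
  P1: Cm <- Rn -> Lf
  P2: Cm <- Ew -> Hl <- Rn -> Lf
Condition 1 (no descendant of Cm in the set): holds — descendants of Cm are {Lf, Sn}; none are in {Hl, Rn}.
Condition 2 (every backdoor path blocked by {Hl, Rn}):
  P1: blocked at fork node Rn ∈ conditioning set.
  P2: blocked at fork node Rn ∈ conditioning set.
{Hl, Rn} satisfies the backdoor criterion.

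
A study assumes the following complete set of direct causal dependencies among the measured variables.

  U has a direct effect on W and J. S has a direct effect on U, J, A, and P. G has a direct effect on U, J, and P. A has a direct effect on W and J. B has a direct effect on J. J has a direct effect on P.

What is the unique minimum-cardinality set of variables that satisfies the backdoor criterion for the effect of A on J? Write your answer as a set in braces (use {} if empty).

Variables eligible for adjustment (non-descendants of A, excluding A and J): {B, G, S, U}.
Backdoor paths from A to J:
  P1: A <- S -> U <- G -> J
  P2: A <- S -> U <- G -> P <- J
  P3: A <- S -> U -> J
  P4: A <- S -> J
  P5: A <- S -> P <- G -> U -> J
  P6: A <- S -> P <- G -> J
  P7: A <- S -> P <- J
The empty set is not sufficient: P3 (A <- S -> U -> J) has no collider blocking it and no conditioned non-collider, so it is open.
Try {S}:
  P1: blocked at fork node S ∈ conditioning set.
  P2: blocked at fork node S ∈ conditioning set.
  P3: blocked at fork node S ∈ conditioning set.
  P4: blocked at fork node S ∈ conditioning set.
  P5: blocked at fork node S ∈ conditioning set.
  P6: blocked at fork node S ∈ conditioning set.
  P7: blocked at fork node S ∈ conditioning set.
{S} contains no descendant of A and blocks every backdoor path.
No other singleton works — e.g. {G} leaves P3 open — so {S} is the unique smallest valid adjustment set.

{S}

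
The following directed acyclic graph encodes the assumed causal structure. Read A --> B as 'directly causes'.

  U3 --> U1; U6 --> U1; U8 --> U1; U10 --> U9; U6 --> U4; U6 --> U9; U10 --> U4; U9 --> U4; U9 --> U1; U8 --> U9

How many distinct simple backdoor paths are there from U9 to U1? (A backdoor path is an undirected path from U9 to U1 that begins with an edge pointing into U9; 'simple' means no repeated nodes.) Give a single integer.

3

A backdoor path from U9 to U1 is any simple undirected path whose first edge points into U9 (i.e. leaves U9 via a parent).
Parents of U9: {U10, U6, U8}.
Enumerating:
  P1: U9 <- U6 -> U1
  P2: U9 <- U8 -> U1
  P3: U9 <- U10 -> U4 <- U6 -> U1
That exhausts the simple backdoor paths. Count: 3.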